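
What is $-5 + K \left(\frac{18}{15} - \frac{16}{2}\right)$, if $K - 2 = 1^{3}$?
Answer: $- \frac{127}{5} \approx -25.4$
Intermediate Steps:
$K = 3$ ($K = 2 + 1^{3} = 2 + 1 = 3$)
$-5 + K \left(\frac{18}{15} - \frac{16}{2}\right) = -5 + 3 \left(\frac{18}{15} - \frac{16}{2}\right) = -5 + 3 \left(18 \cdot \frac{1}{15} - 8\right) = -5 + 3 \left(\frac{6}{5} - 8\right) = -5 + 3 \left(- \frac{34}{5}\right) = -5 - \frac{102}{5} = - \frac{127}{5}$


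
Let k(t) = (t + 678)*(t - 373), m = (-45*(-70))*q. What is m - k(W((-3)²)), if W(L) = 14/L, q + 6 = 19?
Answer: 23762738/81 ≈ 2.9337e+5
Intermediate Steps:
q = 13 (q = -6 + 19 = 13)
m = 40950 (m = -45*(-70)*13 = 3150*13 = 40950)
k(t) = (-373 + t)*(678 + t) (k(t) = (678 + t)*(-373 + t) = (-373 + t)*(678 + t))
m - k(W((-3)²)) = 40950 - (-252894 + (14/((-3)²))² + 305*(14/((-3)²))) = 40950 - (-252894 + (14/9)² + 305*(14/9)) = 40950 - (-252894 + 196/81 + 4270/9) = 40950 - 1*(-20445788/81) = 40950 + 20445788/81 = 23762738/81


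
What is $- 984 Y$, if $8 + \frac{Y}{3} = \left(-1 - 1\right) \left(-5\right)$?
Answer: $-5904$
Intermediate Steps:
$Y = 6$ ($Y = -24 + 3 \left(-1 - 1\right) \left(-5\right) = -24 + 3 \left(\left(-2\right) \left(-5\right)\right) = -24 + 3 \cdot 10 = -24 + 30 = 6$)
$- 984 Y = \left(-984\right) 6 = -5904$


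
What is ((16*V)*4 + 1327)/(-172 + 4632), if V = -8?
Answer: 163/892 ≈ 0.18274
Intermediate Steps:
((16*V)*4 + 1327)/(-172 + 4632) = ((16*(-8))*4 + 1327)/(-172 + 4632) = (-128*4 + 1327)/4460 = (-512 + 1327)*(1/4460) = 815*(1/4460) = 163/892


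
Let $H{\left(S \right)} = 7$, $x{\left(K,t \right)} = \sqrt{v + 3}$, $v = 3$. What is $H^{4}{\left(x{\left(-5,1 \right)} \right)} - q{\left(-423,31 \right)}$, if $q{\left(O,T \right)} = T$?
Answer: $2370$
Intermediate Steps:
$x{\left(K,t \right)} = \sqrt{6}$ ($x{\left(K,t \right)} = \sqrt{3 + 3} = \sqrt{6}$)
$H^{4}{\left(x{\left(-5,1 \right)} \right)} - q{\left(-423,31 \right)} = 7^{4} - 31 = 2401 - 31 = 2370$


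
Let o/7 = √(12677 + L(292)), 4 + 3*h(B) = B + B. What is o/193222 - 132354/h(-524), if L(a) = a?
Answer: 198531/526 + 21*√1441/193222 ≈ 377.44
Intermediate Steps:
h(B) = -4/3 + 2*B/3 (h(B) = -4/3 + (B + B)/3 = -4/3 + (2*B)/3 = -4/3 + 2*B/3)
o = 21*√1441 (o = 7*√(12677 + 292) = 7*√12969 = 7*(3*√1441) = 21*√1441 ≈ 797.17)
o/193222 - 132354/h(-524) = (21*√1441)/193222 - 132354/(-4/3 + (⅔)*(-524)) = (21*√1441)*(1/193222) - 132354/(-4/3 - 1048/3) = 21*√1441/193222 - 132354/(-1052/3) = 21*√1441/193222 - 132354*(-3/1052) = 21*√1441/193222 + 198531/526 = 198531/526 + 21*√1441/193222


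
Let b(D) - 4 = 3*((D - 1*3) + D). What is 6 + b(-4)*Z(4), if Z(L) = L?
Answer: -110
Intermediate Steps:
b(D) = -5 + 6*D (b(D) = 4 + 3*((D - 1*3) + D) = 4 + 3*((D - 3) + D) = 4 + 3*((-3 + D) + D) = 4 + 3*(-3 + 2*D) = 4 + (-9 + 6*D) = -5 + 6*D)
6 + b(-4)*Z(4) = 6 + (-5 + 6*(-4))*4 = 6 + (-5 - 24)*4 = 6 - 29*4 = 6 - 116 = -110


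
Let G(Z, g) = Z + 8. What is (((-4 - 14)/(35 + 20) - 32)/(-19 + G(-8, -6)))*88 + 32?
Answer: 17264/95 ≈ 181.73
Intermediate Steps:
G(Z, g) = 8 + Z
(((-4 - 14)/(35 + 20) - 32)/(-19 + G(-8, -6)))*88 + 32 = (((-4 - 14)/(35 + 20) - 32)/(-19 + (8 - 8)))*88 + 32 = ((-18/55 - 32)/(-19 + 0))*88 + 32 = ((-18*1/55 - 32)/(-19))*88 + 32 = ((-18/55 - 32)*(-1/19))*88 + 32 = -1778/55*(-1/19)*88 + 32 = (1778/1045)*88 + 32 = 14224/95 + 32 = 17264/95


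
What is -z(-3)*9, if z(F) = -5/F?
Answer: -15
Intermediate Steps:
-z(-3)*9 = -(-5)/(-3)*9 = -(-5)*(-1)/3*9 = -1*5/3*9 = -5/3*9 = -15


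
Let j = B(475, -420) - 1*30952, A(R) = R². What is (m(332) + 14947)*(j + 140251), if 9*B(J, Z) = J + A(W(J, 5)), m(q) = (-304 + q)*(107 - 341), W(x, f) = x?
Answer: 10156195445/9 ≈ 1.1285e+9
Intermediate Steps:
m(q) = 71136 - 234*q (m(q) = (-304 + q)*(-234) = 71136 - 234*q)
B(J, Z) = J/9 + J²/9 (B(J, Z) = (J + J²)/9 = J/9 + J²/9)
j = -52468/9 (j = (⅑)*475*(1 + 475) - 1*30952 = (⅑)*475*476 - 30952 = 226100/9 - 30952 = -52468/9 ≈ -5829.8)
(m(332) + 14947)*(j + 140251) = ((71136 - 234*332) + 14947)*(-52468/9 + 140251) = ((71136 - 77688) + 14947)*(1209791/9) = (-6552 + 14947)*(1209791/9) = 8395*(1209791/9) = 10156195445/9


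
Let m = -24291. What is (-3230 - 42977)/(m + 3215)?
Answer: 46207/21076 ≈ 2.1924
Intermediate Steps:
(-3230 - 42977)/(m + 3215) = (-3230 - 42977)/(-24291 + 3215) = -46207/(-21076) = -46207*(-1/21076) = 46207/21076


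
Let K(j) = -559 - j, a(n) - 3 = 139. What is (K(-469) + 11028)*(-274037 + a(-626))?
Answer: -2995863510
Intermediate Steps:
a(n) = 142 (a(n) = 3 + 139 = 142)
(K(-469) + 11028)*(-274037 + a(-626)) = ((-559 - 1*(-469)) + 11028)*(-274037 + 142) = ((-559 + 469) + 11028)*(-273895) = (-90 + 11028)*(-273895) = 10938*(-273895) = -2995863510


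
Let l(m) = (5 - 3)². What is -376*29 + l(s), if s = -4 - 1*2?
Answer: -10900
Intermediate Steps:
s = -6 (s = -4 - 2 = -6)
l(m) = 4 (l(m) = 2² = 4)
-376*29 + l(s) = -376*29 + 4 = -10904 + 4 = -10900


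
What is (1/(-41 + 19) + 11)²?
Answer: 58081/484 ≈ 120.00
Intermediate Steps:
(1/(-41 + 19) + 11)² = (1/(-22) + 11)² = (-1/22 + 11)² = (241/22)² = 58081/484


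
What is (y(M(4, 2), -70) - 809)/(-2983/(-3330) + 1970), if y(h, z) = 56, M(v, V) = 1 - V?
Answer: -2507490/6563083 ≈ -0.38206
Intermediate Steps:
(y(M(4, 2), -70) - 809)/(-2983/(-3330) + 1970) = (56 - 809)/(-2983/(-3330) + 1970) = -753/(-2983*(-1/3330) + 1970) = -753/(2983/3330 + 1970) = -753/6563083/3330 = -753*3330/6563083 = -2507490/6563083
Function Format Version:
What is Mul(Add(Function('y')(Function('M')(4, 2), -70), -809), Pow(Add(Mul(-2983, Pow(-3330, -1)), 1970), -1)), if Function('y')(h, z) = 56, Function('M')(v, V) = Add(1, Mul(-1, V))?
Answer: Rational(-2507490, 6563083) ≈ -0.38206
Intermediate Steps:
Mul(Add(Function('y')(Function('M')(4, 2), -70), -809), Pow(Add(Mul(-2983, Pow(-3330, -1)), 1970), -1)) = Mul(Add(56, -809), Pow(Add(Mul(-2983, Pow(-3330, -1)), 1970), -1)) = Mul(-753, Pow(Add(Mul(-2983, Rational(-1, 3330)), 1970), -1)) = Mul(-753, Pow(Add(Rational(2983, 3330), 1970), -1)) = Mul(-753, Pow(Rational(6563083, 3330), -1)) = Mul(-753, Rational(3330, 6563083)) = Rational(-2507490, 6563083)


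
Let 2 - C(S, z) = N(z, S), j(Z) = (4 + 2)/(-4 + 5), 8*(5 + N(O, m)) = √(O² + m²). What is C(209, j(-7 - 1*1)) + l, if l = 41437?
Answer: 41444 - √43717/8 ≈ 41418.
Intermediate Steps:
N(O, m) = -5 + √(O² + m²)/8
j(Z) = 6 (j(Z) = 6/1 = 6*1 = 6)
C(S, z) = 7 - √(S² + z²)/8 (C(S, z) = 2 - (-5 + √(z² + S²)/8) = 2 - (-5 + √(S² + z²)/8) = 2 + (5 - √(S² + z²)/8) = 7 - √(S² + z²)/8)
C(209, j(-7 - 1*1)) + l = (7 - √(209² + 6²)/8) + 41437 = (7 - √(43681 + 36)/8) + 41437 = (7 - √43717/8) + 41437 = 41444 - √43717/8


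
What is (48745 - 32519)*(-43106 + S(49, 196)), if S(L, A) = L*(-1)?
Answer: -700233030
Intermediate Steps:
S(L, A) = -L
(48745 - 32519)*(-43106 + S(49, 196)) = (48745 - 32519)*(-43106 - 1*49) = 16226*(-43106 - 49) = 16226*(-43155) = -700233030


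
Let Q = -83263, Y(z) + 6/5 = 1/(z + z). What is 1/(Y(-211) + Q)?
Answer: -2110/175687467 ≈ -1.2010e-5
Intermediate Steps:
Y(z) = -6/5 + 1/(2*z) (Y(z) = -6/5 + 1/(z + z) = -6/5 + 1/(2*z))
1/(Y(-211) + Q) = 1/((⅒)*(5 - 12*(-211))/(-211) - 83263) = 1/((⅒)*(-1/211)*(5 + 2532) - 83263) = 1/((⅒)*(-1/211)*2537 - 83263) = 1/(-2537/2110 - 83263) = 1/(-175687467/2110) = -2110/175687467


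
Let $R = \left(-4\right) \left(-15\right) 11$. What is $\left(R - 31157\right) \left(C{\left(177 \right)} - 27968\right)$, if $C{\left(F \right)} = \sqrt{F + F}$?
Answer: $852940096 - 30497 \sqrt{354} \approx 8.5237 \cdot 10^{8}$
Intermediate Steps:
$C{\left(F \right)} = \sqrt{2} \sqrt{F}$ ($C{\left(F \right)} = \sqrt{2 F} = \sqrt{2} \sqrt{F}$)
$R = 660$ ($R = 60 \cdot 11 = 660$)
$\left(R - 31157\right) \left(C{\left(177 \right)} - 27968\right) = \left(660 - 31157\right) \left(\sqrt{2} \sqrt{177} - 27968\right) = - 30497 \left(\sqrt{354} - 27968\right) = - 30497 \left(-27968 + \sqrt{354}\right) = 852940096 - 30497 \sqrt{354}$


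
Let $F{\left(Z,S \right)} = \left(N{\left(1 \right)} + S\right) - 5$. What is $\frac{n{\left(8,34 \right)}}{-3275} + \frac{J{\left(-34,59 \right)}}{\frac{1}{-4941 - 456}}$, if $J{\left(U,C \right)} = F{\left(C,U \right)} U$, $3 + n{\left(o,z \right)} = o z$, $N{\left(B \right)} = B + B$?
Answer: $- \frac{22235370419}{3275} \approx -6.7894 \cdot 10^{6}$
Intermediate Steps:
$N{\left(B \right)} = 2 B$
$n{\left(o,z \right)} = -3 + o z$
$F{\left(Z,S \right)} = -3 + S$ ($F{\left(Z,S \right)} = \left(2 \cdot 1 + S\right) - 5 = \left(2 + S\right) - 5 = -3 + S$)
$J{\left(U,C \right)} = U \left(-3 + U\right)$ ($J{\left(U,C \right)} = \left(-3 + U\right) U = U \left(-3 + U\right)$)
$\frac{n{\left(8,34 \right)}}{-3275} + \frac{J{\left(-34,59 \right)}}{\frac{1}{-4941 - 456}} = \frac{-3 + 8 \cdot 34}{-3275} + \frac{\left(-34\right) \left(-3 - 34\right)}{\frac{1}{-4941 - 456}} = \left(-3 + 272\right) \left(- \frac{1}{3275}\right) + \frac{\left(-34\right) \left(-37\right)}{\frac{1}{-5397}} = 269 \left(- \frac{1}{3275}\right) + \frac{1258}{- \frac{1}{5397}} = - \frac{269}{3275} + 1258 \left(-5397\right) = - \frac{269}{3275} - 6789426 = - \frac{22235370419}{3275}$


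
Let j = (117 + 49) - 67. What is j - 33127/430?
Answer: 9443/430 ≈ 21.960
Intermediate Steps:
j = 99 (j = 166 - 67 = 99)
j - 33127/430 = 99 - 33127/430 = 9443/430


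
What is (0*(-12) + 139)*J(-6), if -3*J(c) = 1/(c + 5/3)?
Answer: 139/13 ≈ 10.692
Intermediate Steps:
J(c) = -1/(3*(5/3 + c)) (J(c) = -1/(3*(c + 5/3)) = -1/(3*(5/3 + c)))
(0*(-12) + 139)*J(-6) = (0*(-12) + 139)*(-1/(5 + 3*(-6))) = (0 + 139)*(-1/(5 - 18)) = 139*(-1/(-13)) = 139*(-1*(-1/13)) = 139*(1/13) = 139/13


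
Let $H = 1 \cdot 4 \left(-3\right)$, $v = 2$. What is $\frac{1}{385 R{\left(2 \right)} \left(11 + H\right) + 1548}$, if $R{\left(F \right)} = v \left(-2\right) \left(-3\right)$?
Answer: $- \frac{1}{3072} \approx -0.00032552$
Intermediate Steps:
$H = -12$ ($H = 4 \left(-3\right) = -12$)
$R{\left(F \right)} = 12$ ($R{\left(F \right)} = 2 \left(-2\right) \left(-3\right) = \left(-4\right) \left(-3\right) = 12$)
$\frac{1}{385 R{\left(2 \right)} \left(11 + H\right) + 1548} = \frac{1}{385 \cdot 12 \left(11 - 12\right) + 1548} = \frac{1}{385 \cdot 12 \left(-1\right) + 1548} = \frac{1}{385 \left(-12\right) + 1548} = \frac{1}{-4620 + 1548} = \frac{1}{-3072} = - \frac{1}{3072}$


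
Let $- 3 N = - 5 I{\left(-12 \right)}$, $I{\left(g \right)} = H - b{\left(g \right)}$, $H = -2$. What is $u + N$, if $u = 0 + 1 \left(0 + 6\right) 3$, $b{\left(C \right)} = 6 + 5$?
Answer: $- \frac{11}{3} \approx -3.6667$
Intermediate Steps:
$b{\left(C \right)} = 11$
$I{\left(g \right)} = -13$ ($I{\left(g \right)} = -2 - 11 = -13$)
$N = - \frac{65}{3}$ ($N = - \frac{\left(-5\right) \left(-13\right)}{3} = \left(- \frac{1}{3}\right) 65 = - \frac{65}{3} \approx -21.667$)
$u = 18$ ($u = 0 + 1 \cdot 6 \cdot 3 = 0 + 6 \cdot 3 = 0 + 18 = 18$)
$u + N = 18 - \frac{65}{3} = - \frac{11}{3}$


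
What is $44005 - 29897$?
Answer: $14108$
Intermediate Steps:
$44005 - 29897 = 14108$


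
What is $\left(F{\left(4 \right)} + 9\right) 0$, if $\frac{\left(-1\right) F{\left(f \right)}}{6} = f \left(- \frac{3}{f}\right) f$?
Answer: $0$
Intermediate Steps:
$F{\left(f \right)} = 18 f$ ($F{\left(f \right)} = - 6 f \left(- \frac{3}{f}\right) f = - 6 \left(- 3 f\right) = 18 f$)
$\left(F{\left(4 \right)} + 9\right) 0 = \left(18 \cdot 4 + 9\right) 0 = \left(72 + 9\right) 0 = 81 \cdot 0 = 0$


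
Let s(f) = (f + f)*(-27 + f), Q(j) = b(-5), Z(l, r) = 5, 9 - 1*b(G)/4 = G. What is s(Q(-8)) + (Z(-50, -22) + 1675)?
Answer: 4928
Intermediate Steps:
b(G) = 36 - 4*G
Q(j) = 56 (Q(j) = 36 - 4*(-5) = 36 + 20 = 56)
s(f) = 2*f*(-27 + f) (s(f) = (2*f)*(-27 + f) = 2*f*(-27 + f))
s(Q(-8)) + (Z(-50, -22) + 1675) = 2*56*(-27 + 56) + (5 + 1675) = 2*56*29 + 1680 = 3248 + 1680 = 4928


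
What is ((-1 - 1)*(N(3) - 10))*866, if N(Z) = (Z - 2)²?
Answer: 15588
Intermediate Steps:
N(Z) = (-2 + Z)²
((-1 - 1)*(N(3) - 10))*866 = ((-1 - 1)*((-2 + 3)² - 10))*866 = -2*(1² - 10)*866 = -2*(1 - 10)*866 = -2*(-9)*866 = 18*866 = 15588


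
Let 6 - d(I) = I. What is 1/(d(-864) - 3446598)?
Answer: -1/3445728 ≈ -2.9021e-7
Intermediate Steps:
d(I) = 6 - I
1/(d(-864) - 3446598) = 1/((6 - 1*(-864)) - 3446598) = 1/((6 + 864) - 3446598) = 1/(870 - 3446598) = 1/(-3445728) = -1/3445728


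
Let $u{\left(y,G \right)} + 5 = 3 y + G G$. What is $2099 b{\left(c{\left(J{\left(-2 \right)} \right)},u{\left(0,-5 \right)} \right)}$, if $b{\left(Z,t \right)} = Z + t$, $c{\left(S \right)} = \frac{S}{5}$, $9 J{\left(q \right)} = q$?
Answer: $\frac{1884902}{45} \approx 41887.0$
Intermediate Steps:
$J{\left(q \right)} = \frac{q}{9}$
$c{\left(S \right)} = \frac{S}{5}$ ($c{\left(S \right)} = S \frac{1}{5} = \frac{S}{5}$)
$u{\left(y,G \right)} = -5 + G^{2} + 3 y$ ($u{\left(y,G \right)} = -5 + \left(3 y + G G\right) = -5 + \left(3 y + G^{2}\right) = -5 + \left(G^{2} + 3 y\right) = -5 + G^{2} + 3 y$)
$2099 b{\left(c{\left(J{\left(-2 \right)} \right)},u{\left(0,-5 \right)} \right)} = 2099 \left(\frac{\frac{1}{9} \left(-2\right)}{5} + \left(-5 + \left(-5\right)^{2} + 3 \cdot 0\right)\right) = 2099 \left(\frac{1}{5} \left(- \frac{2}{9}\right) + \left(-5 + 25 + 0\right)\right) = 2099 \left(- \frac{2}{45} + 20\right) = 2099 \cdot \frac{898}{45} = \frac{1884902}{45}$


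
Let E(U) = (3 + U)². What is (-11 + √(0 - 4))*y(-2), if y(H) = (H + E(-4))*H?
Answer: -22 + 4*I ≈ -22.0 + 4.0*I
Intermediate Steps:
y(H) = H*(1 + H) (y(H) = (H + (3 - 4)²)*H = (H + (-1)²)*H = (H + 1)*H = (1 + H)*H = H*(1 + H))
(-11 + √(0 - 4))*y(-2) = (-11 + √(0 - 4))*(-2*(1 - 2)) = (-11 + √(-4))*(-2*(-1)) = (-11 + 2*I)*2 = -22 + 4*I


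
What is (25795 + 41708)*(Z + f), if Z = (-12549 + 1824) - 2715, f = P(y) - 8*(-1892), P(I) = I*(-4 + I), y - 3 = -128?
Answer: 1202970963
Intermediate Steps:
y = -125 (y = 3 - 128 = -125)
f = 31261 (f = -125*(-4 - 125) - 8*(-1892) = -125*(-129) - 1*(-15136) = 16125 + 15136 = 31261)
Z = -13440 (Z = -10725 - 2715 = -13440)
(25795 + 41708)*(Z + f) = (25795 + 41708)*(-13440 + 31261) = 67503*17821 = 1202970963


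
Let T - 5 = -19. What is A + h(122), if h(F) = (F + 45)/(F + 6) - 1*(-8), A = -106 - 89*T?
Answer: 147111/128 ≈ 1149.3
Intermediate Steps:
T = -14 (T = 5 - 19 = -14)
A = 1140 (A = -106 - 89*(-14) = -106 + 1246 = 1140)
h(F) = 8 + (45 + F)/(6 + F) (h(F) = (45 + F)/(6 + F) + 8 = 8 + (45 + F)/(6 + F))
A + h(122) = 1140 + 3*(31 + 3*122)/(6 + 122) = 1140 + 3*(31 + 366)/128 = 1140 + 3*(1/128)*397 = 1140 + 1191/128 = 147111/128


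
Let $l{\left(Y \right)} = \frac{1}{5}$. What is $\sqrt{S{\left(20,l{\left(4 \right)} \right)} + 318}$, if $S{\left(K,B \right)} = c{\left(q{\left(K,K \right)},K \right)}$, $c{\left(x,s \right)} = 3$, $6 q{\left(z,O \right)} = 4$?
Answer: $\sqrt{321} \approx 17.916$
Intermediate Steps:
$q{\left(z,O \right)} = \frac{2}{3}$ ($q{\left(z,O \right)} = \frac{1}{6} \cdot 4 = \frac{2}{3}$)
$l{\left(Y \right)} = \frac{1}{5}$
$S{\left(K,B \right)} = 3$
$\sqrt{S{\left(20,l{\left(4 \right)} \right)} + 318} = \sqrt{3 + 318} = \sqrt{321}$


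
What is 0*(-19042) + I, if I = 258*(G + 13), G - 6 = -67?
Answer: -12384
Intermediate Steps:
G = -61 (G = 6 - 67 = -61)
I = -12384 (I = 258*(-61 + 13) = 258*(-48) = -12384)
0*(-19042) + I = 0*(-19042) - 12384 = 0 - 12384 = -12384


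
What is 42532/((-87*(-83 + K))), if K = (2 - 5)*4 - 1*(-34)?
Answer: 42532/5307 ≈ 8.0143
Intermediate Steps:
K = 22 (K = -3*4 + 34 = -12 + 34 = 22)
42532/((-87*(-83 + K))) = 42532/((-87*(-83 + 22))) = 42532/((-87*(-61))) = 42532/5307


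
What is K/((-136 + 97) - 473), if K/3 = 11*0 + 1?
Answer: -3/512 ≈ -0.0058594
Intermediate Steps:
K = 3 (K = 3*(11*0 + 1) = 3*(0 + 1) = 3*1 = 3)
K/((-136 + 97) - 473) = 3/((-136 + 97) - 473) = 3/(-39 - 473) = 3/(-512) = 3*(-1/512) = -3/512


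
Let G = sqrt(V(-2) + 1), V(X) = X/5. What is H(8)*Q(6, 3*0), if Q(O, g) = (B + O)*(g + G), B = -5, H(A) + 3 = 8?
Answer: sqrt(15) ≈ 3.8730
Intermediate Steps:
H(A) = 5 (H(A) = -3 + 8 = 5)
V(X) = X/5 (V(X) = X*(1/5) = X/5)
G = sqrt(15)/5 (G = sqrt((1/5)*(-2) + 1) = sqrt(-2/5 + 1) = sqrt(3/5) = sqrt(15)/5 ≈ 0.77460)
Q(O, g) = (-5 + O)*(g + sqrt(15)/5)
H(8)*Q(6, 3*0) = 5*(-sqrt(15) - 15*0 + 6*(3*0) + (1/5)*6*sqrt(15)) = 5*(-sqrt(15) - 5*0 + 6*0 + 6*sqrt(15)/5) = 5*(-sqrt(15) + 0 + 0 + 6*sqrt(15)/5) = 5*(sqrt(15)/5) = sqrt(15)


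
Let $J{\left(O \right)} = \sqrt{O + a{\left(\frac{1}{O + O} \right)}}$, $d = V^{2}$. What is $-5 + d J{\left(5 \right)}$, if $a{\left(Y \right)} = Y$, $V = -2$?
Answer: $-5 + \frac{2 \sqrt{510}}{5} \approx 4.0333$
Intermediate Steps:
$d = 4$ ($d = \left(-2\right)^{2} = 4$)
$J{\left(O \right)} = \sqrt{O + \frac{1}{2 O}}$ ($J{\left(O \right)} = \sqrt{O + \frac{1}{O + O}} = \sqrt{O + \frac{1}{2 O}}$)
$-5 + d J{\left(5 \right)} = -5 + 4 \frac{\sqrt{\frac{2}{5} + 4 \cdot 5}}{2} = -5 + 4 \frac{\sqrt{2 \cdot \frac{1}{5} + 20}}{2} = -5 + 4 \frac{\sqrt{\frac{2}{5} + 20}}{2} = -5 + 4 \frac{\sqrt{\frac{102}{5}}}{2} = -5 + 4 \frac{\frac{1}{5} \sqrt{510}}{2} = -5 + 4 \frac{\sqrt{510}}{10} = -5 + \frac{2 \sqrt{510}}{5}$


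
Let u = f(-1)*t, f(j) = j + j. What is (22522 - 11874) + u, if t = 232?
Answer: 10184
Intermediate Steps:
f(j) = 2*j
u = -464 (u = (2*(-1))*232 = -2*232 = -464)
(22522 - 11874) + u = (22522 - 11874) - 464 = 10648 - 464 = 10184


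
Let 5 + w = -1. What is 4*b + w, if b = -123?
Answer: -498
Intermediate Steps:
w = -6 (w = -5 - 1 = -6)
4*b + w = 4*(-123) - 6 = -492 - 6 = -498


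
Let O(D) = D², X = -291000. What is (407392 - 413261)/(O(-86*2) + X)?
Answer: 5869/261416 ≈ 0.022451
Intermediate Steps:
(407392 - 413261)/(O(-86*2) + X) = (407392 - 413261)/((-86*2)² - 291000) = -5869/((-172)² - 291000) = -5869/(29584 - 291000) = -5869/(-261416) = -5869*(-1/261416) = 5869/261416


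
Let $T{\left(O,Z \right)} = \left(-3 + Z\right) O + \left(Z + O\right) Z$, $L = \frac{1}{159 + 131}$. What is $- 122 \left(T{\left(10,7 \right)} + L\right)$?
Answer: $- \frac{2812771}{145} \approx -19398.0$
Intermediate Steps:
$L = \frac{1}{290} \approx 0.0034483$
$T{\left(O,Z \right)} = O \left(-3 + Z\right) + Z \left(O + Z\right)$ ($T{\left(O,Z \right)} = O \left(-3 + Z\right) + \left(O + Z\right) Z = O \left(-3 + Z\right) + Z \left(O + Z\right)$)
$- 122 \left(T{\left(10,7 \right)} + L\right) = - 122 \left(\left(7^{2} - 30 + 2 \cdot 10 \cdot 7\right) + \frac{1}{290}\right) = - 122 \left(\left(49 - 30 + 140\right) + \frac{1}{290}\right) = - 122 \left(159 + \frac{1}{290}\right) = \left(-122\right) \frac{46111}{290} = - \frac{2812771}{145}$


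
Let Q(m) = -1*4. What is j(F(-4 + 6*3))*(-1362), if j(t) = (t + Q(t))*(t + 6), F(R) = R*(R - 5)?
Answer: -21933648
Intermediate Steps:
Q(m) = -4
F(R) = R*(-5 + R)
j(t) = (-4 + t)*(6 + t) (j(t) = (t - 4)*(t + 6) = (-4 + t)*(6 + t))
j(F(-4 + 6*3))*(-1362) = (-24 + ((-4 + 6*3)*(-5 + (-4 + 6*3)))² + 2*((-4 + 6*3)*(-5 + (-4 + 6*3))))*(-1362) = (-24 + ((-4 + 18)*(-5 + (-4 + 18)))² + 2*((-4 + 18)*(-5 + (-4 + 18))))*(-1362) = (-24 + (14*(-5 + 14))² + 2*(14*(-5 + 14)))*(-1362) = (-24 + (14*9)² + 2*(14*9))*(-1362) = (-24 + 126² + 2*126)*(-1362) = (-24 + 15876 + 252)*(-1362) = 16104*(-1362) = -21933648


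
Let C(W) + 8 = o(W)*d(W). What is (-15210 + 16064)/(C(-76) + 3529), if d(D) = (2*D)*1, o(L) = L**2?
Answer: -854/874431 ≈ -0.00097664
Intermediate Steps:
d(D) = 2*D
C(W) = -8 + 2*W**3 (C(W) = -8 + W**2*(2*W) = -8 + 2*W**3)
(-15210 + 16064)/(C(-76) + 3529) = (-15210 + 16064)/((-8 + 2*(-76)**3) + 3529) = 854/((-8 + 2*(-438976)) + 3529) = 854/((-8 - 877952) + 3529) = 854/(-877960 + 3529) = 854/(-874431) = 854*(-1/874431) = -854/874431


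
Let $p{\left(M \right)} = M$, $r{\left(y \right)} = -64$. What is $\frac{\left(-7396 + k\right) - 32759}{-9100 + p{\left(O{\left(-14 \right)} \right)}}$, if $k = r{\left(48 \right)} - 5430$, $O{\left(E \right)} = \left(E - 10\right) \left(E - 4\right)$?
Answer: $\frac{45649}{8668} \approx 5.2664$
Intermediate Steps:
$O{\left(E \right)} = \left(-10 + E\right) \left(-4 + E\right)$
$k = -5494$ ($k = -64 - 5430 = -5494$)
$\frac{\left(-7396 + k\right) - 32759}{-9100 + p{\left(O{\left(-14 \right)} \right)}} = \frac{\left(-7396 - 5494\right) - 32759}{-9100 + \left(40 + \left(-14\right)^{2} - -196\right)} = \frac{-12890 - 32759}{-9100 + \left(40 + 196 + 196\right)} = - \frac{45649}{-9100 + 432} = - \frac{45649}{-8668} = \left(-45649\right) \left(- \frac{1}{8668}\right) = \frac{45649}{8668}$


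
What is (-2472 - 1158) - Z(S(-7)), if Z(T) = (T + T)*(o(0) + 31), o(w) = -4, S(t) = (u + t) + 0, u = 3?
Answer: -3414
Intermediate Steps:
S(t) = 3 + t (S(t) = (3 + t) + 0 = 3 + t)
Z(T) = 54*T (Z(T) = (T + T)*(-4 + 31) = (2*T)*27 = 54*T)
(-2472 - 1158) - Z(S(-7)) = (-2472 - 1158) - 54*(3 - 7) = -3630 - 54*(-4) = -3630 - 1*(-216) = -3630 + 216 = -3414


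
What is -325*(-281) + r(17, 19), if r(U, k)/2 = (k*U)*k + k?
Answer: 103637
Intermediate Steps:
r(U, k) = 2*k + 2*U*k² (r(U, k) = 2*((k*U)*k + k) = 2*((U*k)*k + k) = 2*(U*k² + k) = 2*(k + U*k²) = 2*k + 2*U*k²)
-325*(-281) + r(17, 19) = -325*(-281) + 2*19*(1 + 17*19) = 91325 + 2*19*(1 + 323) = 91325 + 2*19*324 = 91325 + 12312 = 103637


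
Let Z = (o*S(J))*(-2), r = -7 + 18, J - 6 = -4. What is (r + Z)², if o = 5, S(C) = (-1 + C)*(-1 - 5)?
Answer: 5041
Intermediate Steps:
J = 2 (J = 6 - 4 = 2)
S(C) = 6 - 6*C (S(C) = (-1 + C)*(-6) = 6 - 6*C)
r = 11
Z = 60 (Z = (5*(6 - 6*2))*(-2) = (5*(6 - 12))*(-2) = (5*(-6))*(-2) = -30*(-2) = 60)
(r + Z)² = (11 + 60)² = 71² = 5041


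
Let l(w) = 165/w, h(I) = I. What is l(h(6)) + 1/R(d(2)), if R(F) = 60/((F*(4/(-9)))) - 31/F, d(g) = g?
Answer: 4563/166 ≈ 27.488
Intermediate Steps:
R(F) = -166/F (R(F) = 60/((F*(4*(-1/9)))) - 31/F = 60/((F*(-4/9))) - 31/F = 60/((-4*F/9)) - 31/F = 60*(-9/(4*F)) - 31/F = -135/F - 31/F = -166/F)
l(h(6)) + 1/R(d(2)) = 165/6 + 1/(-166/2) = 165*(1/6) + 1/(-166*1/2) = 55/2 + 1/(-83) = 55/2 - 1/83 = 4563/166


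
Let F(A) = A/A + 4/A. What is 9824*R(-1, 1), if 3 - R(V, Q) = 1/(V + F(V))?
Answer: 31928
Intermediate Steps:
F(A) = 1 + 4/A
R(V, Q) = 3 - 1/(V + (4 + V)/V)
9824*R(-1, 1) = 9824*((12 + 2*(-1) + 3*(-1)**2)/(4 - 1 + (-1)**2)) = 9824*((12 - 2 + 3*1)/(4 - 1 + 1)) = 9824*((12 - 2 + 3)/4) = 9824*((1/4)*13) = 9824*(13/4) = 31928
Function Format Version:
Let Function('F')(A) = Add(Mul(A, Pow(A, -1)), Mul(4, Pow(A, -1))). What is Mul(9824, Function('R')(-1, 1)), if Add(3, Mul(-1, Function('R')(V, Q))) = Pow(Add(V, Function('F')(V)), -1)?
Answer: 31928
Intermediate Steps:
Function('F')(A) = Add(1, Mul(4, Pow(A, -1)))
Function('R')(V, Q) = Add(3, Mul(-1, Pow(Add(V, Mul(Pow(V, -1), Add(4, V))), -1)))
Mul(9824, Function('R')(-1, 1)) = Mul(9824, Mul(Pow(Add(4, -1, Pow(-1, 2)), -1), Add(12, Mul(2, -1), Mul(3, Pow(-1, 2))))) = Mul(9824, Mul(Pow(Add(4, -1, 1), -1), Add(12, -2, Mul(3, 1)))) = Mul(9824, Mul(Pow(4, -1), Add(12, -2, 3))) = Mul(9824, Mul(Rational(1, 4), 13)) = Mul(9824, Rational(13, 4)) = 31928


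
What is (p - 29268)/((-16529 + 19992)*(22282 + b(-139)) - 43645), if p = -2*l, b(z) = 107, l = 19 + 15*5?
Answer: -14728/38744731 ≈ -0.00038013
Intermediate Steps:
l = 94 (l = 19 + 75 = 94)
p = -188 (p = -2*94 = -188)
(p - 29268)/((-16529 + 19992)*(22282 + b(-139)) - 43645) = (-188 - 29268)/((-16529 + 19992)*(22282 + 107) - 43645) = -29456/(3463*22389 - 43645) = -29456/(77533107 - 43645) = -29456/77489462 = -29456*1/77489462 = -14728/38744731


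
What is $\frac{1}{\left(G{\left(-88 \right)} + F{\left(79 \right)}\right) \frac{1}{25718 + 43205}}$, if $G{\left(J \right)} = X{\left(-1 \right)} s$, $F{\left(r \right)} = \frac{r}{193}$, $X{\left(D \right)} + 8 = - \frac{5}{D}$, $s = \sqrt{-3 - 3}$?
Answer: $\frac{1050868981}{2017687} + \frac{7701938481 i \sqrt{6}}{2017687} \approx 520.83 + 9350.2 i$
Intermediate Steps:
$s = i \sqrt{6}$ ($s = \sqrt{-6} = i \sqrt{6} \approx 2.4495 i$)
$X{\left(D \right)} = -8 - \frac{5}{D}$
$F{\left(r \right)} = \frac{r}{193}$ ($F{\left(r \right)} = r \frac{1}{193} = \frac{r}{193}$)
$G{\left(J \right)} = - 3 i \sqrt{6}$ ($G{\left(J \right)} = \left(-8 - \frac{5}{-1}\right) i \sqrt{6} = \left(-8 - -5\right) i \sqrt{6} = \left(-8 + 5\right) i \sqrt{6} = - 3 i \sqrt{6}$)
$\frac{1}{\left(G{\left(-88 \right)} + F{\left(79 \right)}\right) \frac{1}{25718 + 43205}} = \frac{1}{\left(- 3 i \sqrt{6} + \frac{1}{193} \cdot 79\right) \frac{1}{25718 + 43205}} = \frac{1}{\left(- 3 i \sqrt{6} + \frac{79}{193}\right) \frac{1}{68923}} = \frac{1}{\left(\frac{79}{193} - 3 i \sqrt{6}\right) \frac{1}{68923}} = \frac{1}{\frac{79}{13302139} - \frac{3 i \sqrt{6}}{68923}}$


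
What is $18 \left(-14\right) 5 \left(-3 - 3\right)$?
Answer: $7560$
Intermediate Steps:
$18 \left(-14\right) 5 \left(-3 - 3\right) = - 252 \cdot 5 \left(-6\right) = \left(-252\right) \left(-30\right) = 7560$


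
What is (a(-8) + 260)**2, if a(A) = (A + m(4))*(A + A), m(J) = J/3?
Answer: 1210000/9 ≈ 1.3444e+5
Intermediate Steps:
m(J) = J/3 (m(J) = J*(1/3) = J/3)
a(A) = 2*A*(4/3 + A) (a(A) = (A + (1/3)*4)*(A + A) = (A + 4/3)*(2*A) = (4/3 + A)*(2*A) = 2*A*(4/3 + A))
(a(-8) + 260)**2 = ((2/3)*(-8)*(4 + 3*(-8)) + 260)**2 = ((2/3)*(-8)*(4 - 24) + 260)**2 = ((2/3)*(-8)*(-20) + 260)**2 = (320/3 + 260)**2 = (1100/3)**2 = 1210000/9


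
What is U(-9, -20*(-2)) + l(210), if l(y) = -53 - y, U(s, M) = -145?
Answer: -408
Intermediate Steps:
U(-9, -20*(-2)) + l(210) = -145 + (-53 - 1*210) = -145 + (-53 - 210) = -145 - 263 = -408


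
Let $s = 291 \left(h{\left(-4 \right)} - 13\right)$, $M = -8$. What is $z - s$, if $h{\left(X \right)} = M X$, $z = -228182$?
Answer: $-233711$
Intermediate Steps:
$h{\left(X \right)} = - 8 X$
$s = 5529$ ($s = 291 \left(\left(-8\right) \left(-4\right) - 13\right) = 291 \left(32 - 13\right) = 291 \cdot 19 = 5529$)
$z - s = -228182 - 5529 = -233711$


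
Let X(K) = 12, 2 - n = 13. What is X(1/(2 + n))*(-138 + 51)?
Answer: -1044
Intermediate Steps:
n = -11 (n = 2 - 1*13 = 2 - 13 = -11)
X(1/(2 + n))*(-138 + 51) = 12*(-138 + 51) = 12*(-87) = -1044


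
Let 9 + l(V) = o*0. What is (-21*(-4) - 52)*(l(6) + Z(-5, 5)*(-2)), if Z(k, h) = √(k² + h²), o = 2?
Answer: -288 - 320*√2 ≈ -740.55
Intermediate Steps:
l(V) = -9 (l(V) = -9 + 2*0 = -9 + 0 = -9)
Z(k, h) = √(h² + k²)
(-21*(-4) - 52)*(l(6) + Z(-5, 5)*(-2)) = (-21*(-4) - 52)*(-9 + √(5² + (-5)²)*(-2)) = (84 - 52)*(-9 + √(25 + 25)*(-2)) = 32*(-9 + √50*(-2)) = 32*(-9 + (5*√2)*(-2)) = 32*(-9 - 10*√2) = -288 - 320*√2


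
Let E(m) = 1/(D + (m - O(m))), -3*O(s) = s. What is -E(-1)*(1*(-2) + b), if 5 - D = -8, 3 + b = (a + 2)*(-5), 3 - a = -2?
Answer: 24/7 ≈ 3.4286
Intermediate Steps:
O(s) = -s/3
a = 5 (a = 3 - 1*(-2) = 3 + 2 = 5)
b = -38 (b = -3 + (5 + 2)*(-5) = -3 + 7*(-5) = -3 - 35 = -38)
D = 13 (D = 5 - 1*(-8) = 5 + 8 = 13)
E(m) = 1/(13 + 4*m/3) (E(m) = 1/(13 + (m - (-1)*m/3)) = 1/(13 + (m + m/3)) = 1/(13 + 4*m/3))
-E(-1)*(1*(-2) + b) = -3/(39 + 4*(-1))*(1*(-2) - 38) = -3/(39 - 4)*(-2 - 38) = -3/35*(-40) = -3*(1/35)*(-40) = -3*(-40)/35 = -1*(-24/7) = 24/7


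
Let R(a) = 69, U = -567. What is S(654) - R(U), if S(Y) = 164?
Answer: 95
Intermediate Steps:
S(654) - R(U) = 164 - 1*69 = 164 - 69 = 95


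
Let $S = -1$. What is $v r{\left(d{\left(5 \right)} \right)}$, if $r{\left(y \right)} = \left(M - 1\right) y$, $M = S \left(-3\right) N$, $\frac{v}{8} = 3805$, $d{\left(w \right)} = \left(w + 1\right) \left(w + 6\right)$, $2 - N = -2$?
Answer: $22099440$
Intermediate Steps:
$N = 4$ ($N = 2 - -2 = 2 + 2 = 4$)
$d{\left(w \right)} = \left(1 + w\right) \left(6 + w\right)$
$v = 30440$ ($v = 8 \cdot 3805 = 30440$)
$M = 12$ ($M = \left(-1\right) \left(-3\right) 4 = 3 \cdot 4 = 12$)
$r{\left(y \right)} = 11 y$ ($r{\left(y \right)} = \left(12 - 1\right) y = 11 y$)
$v r{\left(d{\left(5 \right)} \right)} = 30440 \cdot 11 \left(6 + 5^{2} + 7 \cdot 5\right) = 30440 \cdot 11 \left(6 + 25 + 35\right) = 30440 \cdot 11 \cdot 66 = 30440 \cdot 726 = 22099440$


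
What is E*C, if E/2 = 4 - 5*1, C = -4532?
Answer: 9064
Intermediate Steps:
E = -2 (E = 2*(4 - 5*1) = 2*(4 - 5) = 2*(-1) = -2)
E*C = -2*(-4532) = 9064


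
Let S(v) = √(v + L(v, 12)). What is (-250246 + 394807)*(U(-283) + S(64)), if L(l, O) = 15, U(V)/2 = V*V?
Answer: 23155491858 + 144561*√79 ≈ 2.3157e+10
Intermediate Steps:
U(V) = 2*V² (U(V) = 2*(V*V) = 2*V²)
S(v) = √(15 + v) (S(v) = √(v + 15) = √(15 + v))
(-250246 + 394807)*(U(-283) + S(64)) = (-250246 + 394807)*(2*(-283)² + √(15 + 64)) = 144561*(2*80089 + √79) = 144561*(160178 + √79) = 23155491858 + 144561*√79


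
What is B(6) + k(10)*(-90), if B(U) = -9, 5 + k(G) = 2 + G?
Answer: -639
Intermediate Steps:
k(G) = -3 + G (k(G) = -5 + (2 + G) = -3 + G)
B(6) + k(10)*(-90) = -9 + (-3 + 10)*(-90) = -9 + 7*(-90) = -9 - 630 = -639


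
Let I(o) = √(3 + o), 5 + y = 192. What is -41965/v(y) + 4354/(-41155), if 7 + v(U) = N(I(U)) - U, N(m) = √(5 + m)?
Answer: -4354/41155 + 41965/(194 - √(5 + √190)) ≈ 221.15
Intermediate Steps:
y = 187 (y = -5 + 192 = 187)
v(U) = -7 + √(5 + √(3 + U)) - U (v(U) = -7 + (√(5 + √(3 + U)) - U) = -7 + √(5 + √(3 + U)) - U)
-41965/v(y) + 4354/(-41155) = -41965/(-7 + √(5 + √(3 + 187)) - 1*187) + 4354/(-41155) = -41965/(-7 + √(5 + √190) - 187) + 4354*(-1/41155) = -41965/(-194 + √(5 + √190)) - 4354/41155 = -4354/41155 - 41965/(-194 + √(5 + √190))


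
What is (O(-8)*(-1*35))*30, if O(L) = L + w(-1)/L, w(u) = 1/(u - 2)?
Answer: 33425/4 ≈ 8356.3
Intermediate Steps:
w(u) = 1/(-2 + u)
O(L) = L - 1/(3*L) (O(L) = L + 1/((-2 - 1)*L) = L + 1/((-3)*L) = L - 1/(3*L))
(O(-8)*(-1*35))*30 = ((-8 - ⅓/(-8))*(-1*35))*30 = ((-8 - ⅓*(-⅛))*(-35))*30 = ((-8 + 1/24)*(-35))*30 = -191/24*(-35)*30 = (6685/24)*30 = 33425/4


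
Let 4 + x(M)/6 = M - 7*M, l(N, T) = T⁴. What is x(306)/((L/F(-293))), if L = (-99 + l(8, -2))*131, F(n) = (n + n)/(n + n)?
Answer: 11040/10873 ≈ 1.0154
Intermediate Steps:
F(n) = 1 (F(n) = (2*n)/((2*n)) = (2*n)*(1/(2*n)) = 1)
L = -10873 (L = (-99 + (-2)⁴)*131 = (-99 + 16)*131 = -83*131 = -10873)
x(M) = -24 - 36*M (x(M) = -24 + 6*(M - 7*M) = -24 + 6*(-6*M) = -24 - 36*M)
x(306)/((L/F(-293))) = (-24 - 36*306)/((-10873/1)) = (-24 - 11016)/((-10873*1)) = -11040/(-10873) = -11040*(-1/10873) = 11040/10873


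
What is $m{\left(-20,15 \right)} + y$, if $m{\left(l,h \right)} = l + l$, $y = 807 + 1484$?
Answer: $2251$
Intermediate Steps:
$y = 2291$
$m{\left(l,h \right)} = 2 l$
$m{\left(-20,15 \right)} + y = 2 \left(-20\right) + 2291 = -40 + 2291 = 2251$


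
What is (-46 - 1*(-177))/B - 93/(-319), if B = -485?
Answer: 3316/154715 ≈ 0.021433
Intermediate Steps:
(-46 - 1*(-177))/B - 93/(-319) = (-46 - 1*(-177))/(-485) - 93/(-319) = (-46 + 177)*(-1/485) - 93*(-1/319) = 131*(-1/485) + 93/319 = -131/485 + 93/319 = 3316/154715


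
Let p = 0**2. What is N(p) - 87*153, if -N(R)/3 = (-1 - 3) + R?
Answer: -13299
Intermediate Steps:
p = 0
N(R) = 12 - 3*R (N(R) = -3*((-1 - 3) + R) = -3*(-4 + R) = 12 - 3*R)
N(p) - 87*153 = (12 - 3*0) - 87*153 = (12 + 0) - 13311 = 12 - 13311 = -13299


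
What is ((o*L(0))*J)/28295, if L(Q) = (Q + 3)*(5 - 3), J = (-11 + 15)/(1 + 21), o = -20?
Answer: -48/62249 ≈ -0.00077110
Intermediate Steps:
J = 2/11 (J = 4/22 = 4*(1/22) = 2/11 ≈ 0.18182)
L(Q) = 6 + 2*Q (L(Q) = (3 + Q)*2 = 6 + 2*Q)
((o*L(0))*J)/28295 = (-20*(6 + 2*0)*(2/11))/28295 = (-20*(6 + 0)*(2/11))*(1/28295) = (-20*6*(2/11))*(1/28295) = -120*2/11*(1/28295) = -240/11*1/28295 = -48/62249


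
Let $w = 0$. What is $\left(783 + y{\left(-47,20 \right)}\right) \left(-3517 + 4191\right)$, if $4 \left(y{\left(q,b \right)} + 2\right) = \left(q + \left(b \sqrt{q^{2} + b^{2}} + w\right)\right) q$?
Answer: $\frac{1797221}{2} - 158390 \sqrt{2609} \approx -7.1917 \cdot 10^{6}$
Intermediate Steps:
$y{\left(q,b \right)} = -2 + \frac{q \left(q + b \sqrt{b^{2} + q^{2}}\right)}{4}$ ($y{\left(q,b \right)} = -2 + \frac{\left(q + \left(b \sqrt{q^{2} + b^{2}} + 0\right)\right) q}{4} = -2 + \frac{\left(q + \left(b \sqrt{b^{2} + q^{2}} + 0\right)\right) q}{4} = -2 + \frac{\left(q + b \sqrt{b^{2} + q^{2}}\right) q}{4} = -2 + \frac{q \left(q + b \sqrt{b^{2} + q^{2}}\right)}{4}$)
$\left(783 + y{\left(-47,20 \right)}\right) \left(-3517 + 4191\right) = \left(783 + \left(-2 + \frac{\left(-47\right)^{2}}{4} + \frac{1}{4} \cdot 20 \left(-47\right) \sqrt{20^{2} + \left(-47\right)^{2}}\right)\right) \left(-3517 + 4191\right) = \left(783 + \left(-2 + \frac{1}{4} \cdot 2209 + \frac{1}{4} \cdot 20 \left(-47\right) \sqrt{400 + 2209}\right)\right) 674 = \left(783 + \left(-2 + \frac{2209}{4} + \frac{1}{4} \cdot 20 \left(-47\right) \sqrt{2609}\right)\right) 674 = \left(783 - \left(- \frac{2201}{4} + 235 \sqrt{2609}\right)\right) 674 = \left(783 + \left(\frac{2201}{4} - 235 \sqrt{2609}\right)\right) 674 = \left(\frac{5333}{4} - 235 \sqrt{2609}\right) 674 = \frac{1797221}{2} - 158390 \sqrt{2609}$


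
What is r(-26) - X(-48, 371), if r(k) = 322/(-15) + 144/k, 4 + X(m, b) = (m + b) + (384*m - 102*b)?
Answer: 10905959/195 ≈ 55928.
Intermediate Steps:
X(m, b) = -4 - 101*b + 385*m (X(m, b) = -4 + ((m + b) + (384*m - 102*b)) = -4 + ((b + m) + (-102*b + 384*m)) = -4 + (-101*b + 385*m) = -4 - 101*b + 385*m)
r(k) = -322/15 + 144/k (r(k) = 322*(-1/15) + 144/k = -322/15 + 144/k)
r(-26) - X(-48, 371) = (-322/15 + 144/(-26)) - (-4 - 101*371 + 385*(-48)) = (-322/15 + 144*(-1/26)) - (-4 - 37471 - 18480) = (-322/15 - 72/13) - 1*(-55955) = -5266/195 + 55955 = 10905959/195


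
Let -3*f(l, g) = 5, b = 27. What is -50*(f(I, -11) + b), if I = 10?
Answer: -3800/3 ≈ -1266.7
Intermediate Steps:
f(l, g) = -5/3 (f(l, g) = -⅓*5 = -5/3)
-50*(f(I, -11) + b) = -50*(-5/3 + 27) = -50*76/3 = -3800/3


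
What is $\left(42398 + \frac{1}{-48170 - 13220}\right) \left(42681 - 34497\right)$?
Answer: $\frac{10650711692148}{30695} \approx 3.4699 \cdot 10^{8}$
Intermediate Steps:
$\left(42398 + \frac{1}{-48170 - 13220}\right) \left(42681 - 34497\right) = \left(42398 + \frac{1}{-61390}\right) 8184 = \left(42398 - \frac{1}{61390}\right) 8184 = \frac{2602813219}{61390} \cdot 8184 = \frac{10650711692148}{30695}$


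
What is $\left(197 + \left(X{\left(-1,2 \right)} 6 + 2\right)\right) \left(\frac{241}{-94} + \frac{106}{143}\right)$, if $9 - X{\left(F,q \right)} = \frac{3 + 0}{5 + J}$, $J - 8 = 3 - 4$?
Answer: $- \frac{12322997}{26884} \approx -458.38$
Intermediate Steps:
$J = 7$ ($J = 8 + \left(3 - 4\right) = 8 - 1 = 7$)
$X{\left(F,q \right)} = \frac{35}{4}$ ($X{\left(F,q \right)} = 9 - \frac{3 + 0}{5 + 7} = 9 - \frac{3}{12} = 9 - 3 \cdot \frac{1}{12} = 9 - \frac{1}{4} = \frac{35}{4}$)
$\left(197 + \left(X{\left(-1,2 \right)} 6 + 2\right)\right) \left(\frac{241}{-94} + \frac{106}{143}\right) = \left(197 + \left(\frac{35}{4} \cdot 6 + 2\right)\right) \left(\frac{241}{-94} + \frac{106}{143}\right) = \left(197 + \left(\frac{105}{2} + 2\right)\right) \left(241 \left(- \frac{1}{94}\right) + 106 \cdot \frac{1}{143}\right) = \left(197 + \frac{109}{2}\right) \left(- \frac{241}{94} + \frac{106}{143}\right) = \frac{503}{2} \left(- \frac{24499}{13442}\right) = - \frac{12322997}{26884}$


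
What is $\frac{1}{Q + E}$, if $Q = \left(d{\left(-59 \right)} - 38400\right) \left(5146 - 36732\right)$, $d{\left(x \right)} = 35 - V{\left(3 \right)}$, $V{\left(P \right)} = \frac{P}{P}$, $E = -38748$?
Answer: $\frac{1}{1211789728} \approx 8.2523 \cdot 10^{-10}$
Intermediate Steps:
$V{\left(P \right)} = 1$
$d{\left(x \right)} = 34$ ($d{\left(x \right)} = 35 - 1 = 34$)
$Q = 1211828476$ ($Q = \left(34 - 38400\right) \left(5146 - 36732\right) = \left(-38366\right) \left(-31586\right) = 1211828476$)
$\frac{1}{Q + E} = \frac{1}{1211828476 - 38748} = \frac{1}{1211789728}$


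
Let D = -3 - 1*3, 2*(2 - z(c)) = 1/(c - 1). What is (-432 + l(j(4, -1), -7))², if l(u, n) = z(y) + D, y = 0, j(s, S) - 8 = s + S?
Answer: 758641/4 ≈ 1.8966e+5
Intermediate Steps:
j(s, S) = 8 + S + s (j(s, S) = 8 + (s + S) = 8 + (S + s) = 8 + S + s)
z(c) = 2 - 1/(2*(-1 + c)) (z(c) = 2 - 1/(2*(c - 1)) = 2 - 1/(2*(-1 + c)))
D = -6 (D = -3 - 3 = -6)
l(u, n) = -7/2 (l(u, n) = (-5 + 4*0)/(2*(-1 + 0)) - 6 = (½)*(-5 + 0)/(-1) - 6 = (½)*(-1)*(-5) - 6 = 5/2 - 6 = -7/2)
(-432 + l(j(4, -1), -7))² = (-432 - 7/2)² = (-871/2)² = 758641/4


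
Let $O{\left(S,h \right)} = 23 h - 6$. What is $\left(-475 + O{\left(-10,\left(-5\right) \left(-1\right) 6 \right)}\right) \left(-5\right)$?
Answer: $-1045$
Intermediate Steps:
$O{\left(S,h \right)} = -6 + 23 h$
$\left(-475 + O{\left(-10,\left(-5\right) \left(-1\right) 6 \right)}\right) \left(-5\right) = \left(-475 - \left(6 - 23 \left(-5\right) \left(-1\right) 6\right)\right) \left(-5\right) = \left(-475 - \left(6 - 23 \cdot 5 \cdot 6\right)\right) \left(-5\right) = \left(-475 + \left(-6 + 23 \cdot 30\right)\right) \left(-5\right) = \left(-475 + \left(-6 + 690\right)\right) \left(-5\right) = \left(-475 + 684\right) \left(-5\right) = 209 \left(-5\right) = -1045$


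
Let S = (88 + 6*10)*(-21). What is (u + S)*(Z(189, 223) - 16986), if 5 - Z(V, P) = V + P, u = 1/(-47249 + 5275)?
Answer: 2269007171849/41974 ≈ 5.4057e+7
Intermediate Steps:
S = -3108 (S = (88 + 60)*(-21) = 148*(-21) = -3108)
u = -1/41974 (u = 1/(-41974) = -1/41974 ≈ -2.3824e-5)
Z(V, P) = 5 - P - V (Z(V, P) = 5 - (V + P) = 5 - (P + V) = 5 + (-P - V) = 5 - P - V)
(u + S)*(Z(189, 223) - 16986) = (-1/41974 - 3108)*((5 - 1*223 - 1*189) - 16986) = -130455193*((5 - 223 - 189) - 16986)/41974 = -130455193*(-407 - 16986)/41974 = -130455193/41974*(-17393) = 2269007171849/41974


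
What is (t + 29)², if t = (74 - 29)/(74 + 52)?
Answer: 168921/196 ≈ 861.84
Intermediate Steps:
t = 5/14 (t = 45/126 = 45*(1/126) = 5/14 ≈ 0.35714)
(t + 29)² = (5/14 + 29)² = (411/14)² = 168921/196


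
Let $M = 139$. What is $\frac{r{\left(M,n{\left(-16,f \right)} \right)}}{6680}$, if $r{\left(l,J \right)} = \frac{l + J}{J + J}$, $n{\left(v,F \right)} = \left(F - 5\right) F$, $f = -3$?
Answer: $\frac{163}{320640} \approx 0.00050836$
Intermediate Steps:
$n{\left(v,F \right)} = F \left(-5 + F\right)$ ($n{\left(v,F \right)} = \left(-5 + F\right) F = F \left(-5 + F\right)$)
$r{\left(l,J \right)} = \frac{J + l}{2 J}$
$\frac{r{\left(M,n{\left(-16,f \right)} \right)}}{6680} = \frac{\frac{1}{2} \frac{1}{\left(-3\right) \left(-5 - 3\right)} \left(- 3 \left(-5 - 3\right) + 139\right)}{6680} = \frac{\left(-3\right) \left(-8\right) + 139}{2 \left(\left(-3\right) \left(-8\right)\right)} \frac{1}{6680} = \frac{24 + 139}{2 \cdot 24} \cdot \frac{1}{6680} = \frac{1}{2} \cdot \frac{1}{24} \cdot 163 \cdot \frac{1}{6680} = \frac{163}{48} \cdot \frac{1}{6680} = \frac{163}{320640}$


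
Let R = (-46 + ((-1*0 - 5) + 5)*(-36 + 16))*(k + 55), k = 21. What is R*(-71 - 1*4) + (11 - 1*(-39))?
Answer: 262250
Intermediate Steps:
R = -3496 (R = (-46 + ((-1*0 - 5) + 5)*(-36 + 16))*(21 + 55) = (-46 + ((0 - 5) + 5)*(-20))*76 = (-46 + (-5 + 5)*(-20))*76 = (-46 + 0*(-20))*76 = (-46 + 0)*76 = -46*76 = -3496)
R*(-71 - 1*4) + (11 - 1*(-39)) = -3496*(-71 - 1*4) + (11 - 1*(-39)) = -3496*(-71 - 4) + (11 + 39) = -3496*(-75) + 50 = 262200 + 50 = 262250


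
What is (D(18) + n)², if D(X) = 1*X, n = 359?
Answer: 142129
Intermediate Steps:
D(X) = X
(D(18) + n)² = (18 + 359)² = 377² = 142129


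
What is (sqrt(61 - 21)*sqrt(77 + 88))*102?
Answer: 1020*sqrt(66) ≈ 8286.5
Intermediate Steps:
(sqrt(61 - 21)*sqrt(77 + 88))*102 = (sqrt(40)*sqrt(165))*102 = ((2*sqrt(10))*sqrt(165))*102 = (10*sqrt(66))*102 = 1020*sqrt(66)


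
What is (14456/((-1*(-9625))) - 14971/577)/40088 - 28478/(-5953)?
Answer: 6339354901577861/1325338529207000 ≈ 4.7832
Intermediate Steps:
(14456/((-1*(-9625))) - 14971/577)/40088 - 28478/(-5953) = (14456/9625 - 14971*1/577)*(1/40088) - 28478*(-1/5953) = (14456*(1/9625) - 14971/577)*(1/40088) + 28478/5953 = (14456/9625 - 14971/577)*(1/40088) + 28478/5953 = -135754763/5553625*1/40088 + 28478/5953 = -135754763/222633719000 + 28478/5953 = 6339354901577861/1325338529207000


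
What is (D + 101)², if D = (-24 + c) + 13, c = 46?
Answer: 18496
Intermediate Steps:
D = 35 (D = (-24 + 46) + 13 = 22 + 13 = 35)
(D + 101)² = (35 + 101)² = 136² = 18496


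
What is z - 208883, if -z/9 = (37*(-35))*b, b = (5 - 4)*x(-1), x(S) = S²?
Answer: -197228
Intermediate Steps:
b = 1 (b = (5 - 4)*(-1)² = 1*1 = 1)
z = 11655 (z = -9*37*(-35) = -(-11655) = -9*(-1295) = 11655)
z - 208883 = 11655 - 208883 = -197228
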